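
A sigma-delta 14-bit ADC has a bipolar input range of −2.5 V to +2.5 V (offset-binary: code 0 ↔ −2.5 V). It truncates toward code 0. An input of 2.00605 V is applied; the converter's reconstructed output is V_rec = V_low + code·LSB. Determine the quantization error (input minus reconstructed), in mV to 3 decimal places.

0.130 mV

One LSB is 5 V / 16384 = 305.18 µV.
(2.00605 − (−2.5))/0.000305176 = 14765.4246; ⌊·⌋ gives code 14765.
Reconstructed: 2.0059204 V.
Difference: 0.00012959 V → 0.130 mV.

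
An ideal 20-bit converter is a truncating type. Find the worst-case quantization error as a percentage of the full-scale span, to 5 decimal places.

Truncating → worst-case error = 1 LSB = V_FS/2^20, so 100/1048576 = 9.53674e-05 % of full scale.

0.00010 %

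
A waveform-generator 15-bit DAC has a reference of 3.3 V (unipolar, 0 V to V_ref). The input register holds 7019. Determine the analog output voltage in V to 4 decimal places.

LSB = 3.3 V / 2^15 = 100.71 µV.
V_out = 0 + 7019 × 0.000100708 V = 0.70687 V.

0.7069 V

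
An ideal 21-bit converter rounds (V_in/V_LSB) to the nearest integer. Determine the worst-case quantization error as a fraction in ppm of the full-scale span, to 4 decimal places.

0.2384 ppm

Rounding → worst-case error = ½ LSB = V_FS/2^22, so 1e+06/4194304 = 0.238419 ppm of full scale.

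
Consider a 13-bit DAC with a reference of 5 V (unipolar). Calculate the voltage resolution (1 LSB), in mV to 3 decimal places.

0.610 mV

Full-scale span = 5 V.
LSB = 5 / 2^13 = 5 / 8192 = 0.000610352 V = 0.610 mV.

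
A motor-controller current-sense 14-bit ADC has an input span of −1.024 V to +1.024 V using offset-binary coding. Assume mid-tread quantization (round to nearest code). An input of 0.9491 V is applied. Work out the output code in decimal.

LSB = 2.048 V / 16384 = 125.00 µV.
(0.9491 − (−1.024)) / 0.000125 = 15784.800 LSBs.
round(15784.800) = 15785.

code 15785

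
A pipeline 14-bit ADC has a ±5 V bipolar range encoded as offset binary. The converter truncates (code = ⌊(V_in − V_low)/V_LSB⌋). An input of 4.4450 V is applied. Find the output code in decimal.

With 16384 levels over 10 V, one step is 0.610 mV.
(4.4450 − (−5)) / 0.000610352 = 15474.688 LSBs.
Floor → code 15474.

code 15474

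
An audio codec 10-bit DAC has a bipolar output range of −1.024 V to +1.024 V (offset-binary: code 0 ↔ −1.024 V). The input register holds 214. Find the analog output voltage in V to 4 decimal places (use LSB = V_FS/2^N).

LSB = 2.048 V / 2^10 = 2.000 mV.
V_out = (−1.024) + 214 × 0.002 V = -0.596 V.

-0.5960 V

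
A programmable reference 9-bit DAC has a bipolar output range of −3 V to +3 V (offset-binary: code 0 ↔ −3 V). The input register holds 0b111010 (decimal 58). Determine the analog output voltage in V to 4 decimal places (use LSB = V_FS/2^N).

-2.3203 V

LSB = 6 V / 2^9 = 11.719 mV.
Code 0b111010 = 58 decimal.
V_out = (−3) + 58 × 0.0117188 V = -2.32031 V.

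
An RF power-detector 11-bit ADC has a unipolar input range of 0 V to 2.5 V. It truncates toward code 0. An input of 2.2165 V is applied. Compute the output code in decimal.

LSB = 2.5 V / 2048 = 1.221 mV.
(V_in − V_low)/LSB = (2.2165 − 0) / 0.0012207 = 1815.757.
Floor → code 1815.

code 1815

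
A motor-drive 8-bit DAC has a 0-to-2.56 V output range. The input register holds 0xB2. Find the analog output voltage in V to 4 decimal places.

LSB = 2.56 V / 2^8 = 10.000 mV.
Code 0xB2 = 178 decimal.
V_out = 0 + 178 × 0.01 V = 1.78 V.

1.7800 V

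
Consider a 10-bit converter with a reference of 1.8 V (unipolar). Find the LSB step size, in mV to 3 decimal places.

Full-scale span = 1.8 V.
LSB = 1.8 / 2^10 = 1.8 / 1024 = 0.00175781 V = 1.758 mV.

1.758 mV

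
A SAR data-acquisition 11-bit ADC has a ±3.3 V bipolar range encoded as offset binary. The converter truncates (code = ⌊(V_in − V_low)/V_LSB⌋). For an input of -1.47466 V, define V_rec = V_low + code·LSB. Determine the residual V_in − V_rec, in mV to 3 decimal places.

1.317 mV

One LSB is 6.6 V / 2048 = 3.223 mV.
Scaled input = 566.4085 LSBs, so code = 566.
Reconstructed: -1.4759766 V.
V_in − V_rec = 0.00131656 V = 1.317 mV.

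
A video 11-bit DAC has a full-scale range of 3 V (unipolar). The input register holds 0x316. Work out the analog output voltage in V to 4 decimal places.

1.1572 V

LSB = 3 V / 2^11 = 1.465 mV.
Code 0x316 = 790 decimal.
V_out = 0 + 790 × 0.00146484 V = 1.15723 V.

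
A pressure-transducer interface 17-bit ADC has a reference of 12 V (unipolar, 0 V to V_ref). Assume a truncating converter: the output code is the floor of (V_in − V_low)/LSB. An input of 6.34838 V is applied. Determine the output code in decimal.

With 131072 levels over 12 V, one step is 91.55 µV.
(V_in − V_low)/LSB = (6.34838 − 0) / 9.15527e-05 = 69341.239.
So the output code is 69341.

code 69341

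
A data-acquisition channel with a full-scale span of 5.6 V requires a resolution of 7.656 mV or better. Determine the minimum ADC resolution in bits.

10 bits

Number of steps required ≥ 5.6 V / 7.656 mV = 731.45.
Need 2^N ≥ 731.45; 2^9 = 512, 2^10 = 1024.
Minimum N = 10.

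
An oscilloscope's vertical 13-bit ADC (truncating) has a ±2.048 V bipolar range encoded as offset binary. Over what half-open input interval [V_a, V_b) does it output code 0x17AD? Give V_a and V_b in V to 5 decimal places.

LSB = 4.096/2^13 = 0.500 mV.
Code 0x17AD = 6061 decimal.
V_a = V_low + 6061·LSB = 0.9825 V; V_b = V_low + 6062·LSB = 0.983 V.

[0.98250 V, 0.98300 V)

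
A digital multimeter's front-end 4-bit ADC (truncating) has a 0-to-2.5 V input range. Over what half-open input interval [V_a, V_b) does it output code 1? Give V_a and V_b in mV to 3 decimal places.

[156.250 mV, 312.500 mV)

LSB = 2.5/2^4 = 156.250 mV.
V_a = V_low + 1·LSB = 0.15625 V; V_b = V_low + 2·LSB = 0.3125 V.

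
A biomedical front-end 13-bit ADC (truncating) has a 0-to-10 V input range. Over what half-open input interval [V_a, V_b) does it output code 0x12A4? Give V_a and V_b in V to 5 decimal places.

LSB = 10/2^13 = 1.221 mV.
Code 0x12A4 = 4772 decimal.
V_a = V_low + 4772·LSB = 5.8252 V; V_b = V_low + 4773·LSB = 5.82642 V.

[5.82520 V, 5.82642 V)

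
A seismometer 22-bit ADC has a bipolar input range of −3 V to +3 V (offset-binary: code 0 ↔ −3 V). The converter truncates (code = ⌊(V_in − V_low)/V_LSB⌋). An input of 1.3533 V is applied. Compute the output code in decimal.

code 3043177

LSB = 6 V / 4194304 = 1.43 µV.
(V_in − V_low)/LSB = (1.3533 − (−3)) / 1.43051e-06 = 3043177.267.
So the output code is 3043177.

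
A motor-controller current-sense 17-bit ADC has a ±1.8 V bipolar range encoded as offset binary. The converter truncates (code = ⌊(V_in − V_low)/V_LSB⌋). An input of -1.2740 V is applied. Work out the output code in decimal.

Full-scale span = 3.6 V; LSB = 3.6/2^17 = 27.47 µV.
Input sits at 19151.076 steps above V_low.
⌊·⌋(19151.076) = 19151.

code 19151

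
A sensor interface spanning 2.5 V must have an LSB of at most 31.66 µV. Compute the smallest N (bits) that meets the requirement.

17 bits

Number of steps required ≥ 2.5 V / 31.66 µV = 78963.99.
Need 2^N ≥ 78963.99; 2^16 = 65536, 2^17 = 131072.
Minimum N = 17.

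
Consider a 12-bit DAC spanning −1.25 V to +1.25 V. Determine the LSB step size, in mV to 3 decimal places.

Full-scale span = 2.5 V.
LSB = 2.5 / 2^12 = 2.5 / 4096 = 0.000610352 V = 0.610 mV.

0.610 mV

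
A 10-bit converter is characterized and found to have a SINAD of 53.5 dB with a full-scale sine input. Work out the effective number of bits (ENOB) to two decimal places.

ENOB = (SINAD − 1.76) / 6.02 = (53.5 − 1.76)/6.02 = 8.595.

8.59 bits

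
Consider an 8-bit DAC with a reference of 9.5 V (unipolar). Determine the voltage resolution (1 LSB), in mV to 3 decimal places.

Full-scale span = 9.5 V.
LSB = 9.5 / 2^8 = 9.5 / 256 = 0.0371094 V = 37.109 mV.

37.109 mV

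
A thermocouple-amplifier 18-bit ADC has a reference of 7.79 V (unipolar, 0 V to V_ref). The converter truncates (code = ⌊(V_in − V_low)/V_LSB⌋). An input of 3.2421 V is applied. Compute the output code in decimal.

LSB = 7.79 V / 262144 = 29.72 µV.
(3.2421 − 0) / 2.97165e-05 = 109101.035 LSBs.
Floor → code 109101.

code 109101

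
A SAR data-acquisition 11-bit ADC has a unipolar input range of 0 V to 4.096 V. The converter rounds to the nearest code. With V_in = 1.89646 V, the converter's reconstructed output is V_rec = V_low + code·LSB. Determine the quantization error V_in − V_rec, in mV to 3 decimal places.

Step size: 4.096 V ÷ 2^11 = 2.000 mV.
Scaled input = 948.2300 LSBs, so code = 948.
Reconstructed: 1.896 V.
Error = 1.89646 − 1.896 = 0.00046 V = 0.460 mV.

0.460 mV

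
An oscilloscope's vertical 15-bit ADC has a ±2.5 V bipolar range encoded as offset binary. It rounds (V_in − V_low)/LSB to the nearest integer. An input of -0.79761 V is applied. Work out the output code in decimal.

code 11157

Full-scale span = 5 V; LSB = 5/2^15 = 152.59 µV.
(-0.79761 − (−2.5)) / 0.000152588 = 11156.783 LSBs.
So the output code is 11157.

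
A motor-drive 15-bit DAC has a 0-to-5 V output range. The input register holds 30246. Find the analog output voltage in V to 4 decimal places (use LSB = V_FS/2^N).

LSB = 5 V / 2^15 = 152.59 µV.
V_out = 0 + 30246 × 0.000152588 V = 4.61517 V.

4.6152 V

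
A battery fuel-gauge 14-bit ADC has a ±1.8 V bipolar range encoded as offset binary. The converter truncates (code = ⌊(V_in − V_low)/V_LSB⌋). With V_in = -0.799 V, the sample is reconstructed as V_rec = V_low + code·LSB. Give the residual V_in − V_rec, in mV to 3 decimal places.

0.146 mV

One LSB is 3.6 V / 16384 = 219.73 µV.
(-0.799 − (−1.8))/0.000219727 = 4555.6622; ⌊·⌋ gives code 4555.
V_rec = (−1.8) + 4555·0.000219727 = -0.79914551 V.
Error = -0.799 − (−0.79914551) = 0.000145508 V = 0.146 mV.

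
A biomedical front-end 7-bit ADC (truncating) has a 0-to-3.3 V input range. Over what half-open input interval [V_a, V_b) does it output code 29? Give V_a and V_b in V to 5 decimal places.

LSB = 3.3/2^7 = 25.781 mV.
V_a = V_low + 29·LSB = 0.747656 V; V_b = V_low + 30·LSB = 0.773438 V.

[0.74766 V, 0.77344 V)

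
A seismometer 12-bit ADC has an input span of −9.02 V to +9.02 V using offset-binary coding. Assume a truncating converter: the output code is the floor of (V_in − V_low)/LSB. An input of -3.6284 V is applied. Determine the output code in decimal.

code 1224

With 4096 levels over 18.04 V, one step is 4.404 mV.
(-3.6284 − (−9.02)) / 0.0044043 = 1224.168 LSBs.
⌊·⌋(1224.168) = 1224.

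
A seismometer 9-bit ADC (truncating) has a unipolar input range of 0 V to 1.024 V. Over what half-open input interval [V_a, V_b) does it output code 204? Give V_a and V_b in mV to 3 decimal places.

[408.000 mV, 410.000 mV)

LSB = 1.024/2^9 = 2.000 mV.
V_a = V_low + 204·LSB = 0.408 V; V_b = V_low + 205·LSB = 0.41 V.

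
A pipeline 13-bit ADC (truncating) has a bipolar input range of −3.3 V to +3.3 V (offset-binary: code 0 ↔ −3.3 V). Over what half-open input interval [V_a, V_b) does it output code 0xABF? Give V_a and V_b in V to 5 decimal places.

[-1.08362 V, -1.08281 V)

LSB = 6.6/2^13 = 0.806 mV.
Code 0xABF = 2751 decimal.
V_a = V_low + 2751·LSB = -1.08362 V; V_b = V_low + 2752·LSB = -1.08281 V.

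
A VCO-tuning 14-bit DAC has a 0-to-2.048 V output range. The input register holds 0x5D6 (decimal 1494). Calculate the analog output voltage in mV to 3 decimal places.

186.750 mV

LSB = 2.048 V / 2^14 = 125.00 µV.
Code 0x5D6 = 1494 decimal.
V_out = 0 + 1494 × 0.000125 V = 0.18675 V.
= 186.750 mV.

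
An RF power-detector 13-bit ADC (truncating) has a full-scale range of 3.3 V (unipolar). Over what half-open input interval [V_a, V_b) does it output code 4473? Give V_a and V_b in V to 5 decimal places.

LSB = 3.3/2^13 = 402.83 µV.
V_a = V_low + 4473·LSB = 1.80187 V; V_b = V_low + 4474·LSB = 1.80227 V.

[1.80187 V, 1.80227 V)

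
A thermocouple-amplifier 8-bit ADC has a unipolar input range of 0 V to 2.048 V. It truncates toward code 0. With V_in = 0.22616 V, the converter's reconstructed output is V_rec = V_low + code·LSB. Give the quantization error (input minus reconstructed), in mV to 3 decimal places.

2.160 mV

One LSB is 2.048 V / 256 = 8.000 mV.
(0.22616 − 0)/0.008 = 28.2700; ⌊·⌋ gives code 28.
V_rec = 0 + 28·0.008 = 0.224 V.
Error = 0.22616 − 0.224 = 0.00216 V = 2.160 mV.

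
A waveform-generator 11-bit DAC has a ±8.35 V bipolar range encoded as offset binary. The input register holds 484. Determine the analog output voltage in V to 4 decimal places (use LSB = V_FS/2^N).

LSB = 16.7 V / 2^11 = 8.154 mV.
V_out = (−8.35) + 484 × 0.0081543 V = -4.40332 V.

-4.4033 V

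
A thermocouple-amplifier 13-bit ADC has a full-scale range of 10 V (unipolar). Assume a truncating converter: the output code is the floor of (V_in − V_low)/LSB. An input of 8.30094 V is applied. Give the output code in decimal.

Full-scale span = 10 V; LSB = 10/2^13 = 1.221 mV.
(8.30094 − 0) / 0.0012207 = 6800.130 LSBs.
So the output code is 6800.

code 6800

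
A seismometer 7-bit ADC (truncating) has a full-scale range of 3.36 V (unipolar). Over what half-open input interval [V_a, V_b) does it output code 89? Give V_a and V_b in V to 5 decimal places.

[2.33625 V, 2.36250 V)

LSB = 3.36/2^7 = 26.250 mV.
V_a = V_low + 89·LSB = 2.33625 V; V_b = V_low + 90·LSB = 2.3625 V.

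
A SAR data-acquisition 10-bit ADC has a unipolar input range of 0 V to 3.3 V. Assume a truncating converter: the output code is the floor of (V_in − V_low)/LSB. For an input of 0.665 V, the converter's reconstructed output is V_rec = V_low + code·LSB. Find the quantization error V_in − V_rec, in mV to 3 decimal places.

One LSB is 3.3 V / 1024 = 3.223 mV.
Scaled input = 206.3515 LSBs, so code = 206.
V_rec = 0 + 206·0.00322266 = 0.66386719 V.
Error = 0.665 − 0.66386719 = 0.00113281 V = 1.133 mV.

1.133 mV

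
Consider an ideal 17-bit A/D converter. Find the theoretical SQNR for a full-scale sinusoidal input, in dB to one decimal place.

SNR ≈ 6.02·N + 1.76 dB = 6.02·17 + 1.76 = 104.10 dB.

104.1 dB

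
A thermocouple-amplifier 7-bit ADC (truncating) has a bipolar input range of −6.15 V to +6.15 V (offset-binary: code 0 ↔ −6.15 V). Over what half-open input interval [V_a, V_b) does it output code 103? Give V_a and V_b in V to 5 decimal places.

LSB = 12.3/2^7 = 96.094 mV.
V_a = V_low + 103·LSB = 3.74766 V; V_b = V_low + 104·LSB = 3.84375 V.

[3.74766 V, 3.84375 V)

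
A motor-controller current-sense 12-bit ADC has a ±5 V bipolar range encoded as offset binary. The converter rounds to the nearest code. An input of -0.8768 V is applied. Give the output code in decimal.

With 4096 levels over 10 V, one step is 2.441 mV.
Input sits at 1688.863 steps above V_low.
round(1688.863) = 1689.

code 1689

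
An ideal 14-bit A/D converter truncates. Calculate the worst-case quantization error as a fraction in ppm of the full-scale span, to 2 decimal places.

61.04 ppm

Truncating → worst-case error = 1 LSB = V_FS/2^14, so 1e+06/16384 = 61.0352 ppm of full scale.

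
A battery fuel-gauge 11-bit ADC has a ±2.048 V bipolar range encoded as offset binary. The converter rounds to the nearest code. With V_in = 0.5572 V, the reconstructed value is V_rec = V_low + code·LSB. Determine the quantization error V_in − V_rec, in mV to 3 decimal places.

LSB = 4.096/2^11 = 2.000 mV.
(V_in − V_low)/LSB = (0.5572 − (−2.048))/0.002 = 1302.6000 → code 1303 (round).
V_rec = (−2.048) + 1303·0.002 = 0.558 V.
Error = 0.5572 − 0.558 = -0.0008 V = -0.800 mV.

-0.800 mV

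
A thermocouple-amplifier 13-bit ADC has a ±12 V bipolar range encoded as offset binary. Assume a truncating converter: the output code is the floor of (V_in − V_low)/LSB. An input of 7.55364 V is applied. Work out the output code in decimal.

LSB = 24 V / 8192 = 2.930 mV.
(V_in − V_low)/LSB = (7.55364 − (−12)) / 0.00292969 = 6674.309.
So the output code is 6674.

code 6674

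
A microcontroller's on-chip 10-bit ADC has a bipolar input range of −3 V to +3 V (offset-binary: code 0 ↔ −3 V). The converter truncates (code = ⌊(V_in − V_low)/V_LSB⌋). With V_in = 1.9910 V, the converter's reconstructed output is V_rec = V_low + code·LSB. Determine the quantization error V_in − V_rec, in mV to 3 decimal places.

4.672 mV

One LSB is 6 V / 1024 = 5.859 mV.
(V_in − V_low)/LSB = (1.9910 − (−3))/0.00585938 = 851.7973 → code 851 (floor).
Reconstructed: 1.9863281 V.
Difference: 0.00467187 V → 4.672 mV.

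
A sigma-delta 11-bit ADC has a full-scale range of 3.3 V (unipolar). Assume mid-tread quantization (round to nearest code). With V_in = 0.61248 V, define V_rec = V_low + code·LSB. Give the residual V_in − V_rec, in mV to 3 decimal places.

One LSB is 3.3 V / 2048 = 1.611 mV.
(0.61248 − 0)/0.00161133 = 380.1088; round gives code 380.
Reconstructed: 0.61230469 V.
V_in − V_rec = 0.000175313 V = 0.175 mV.

0.175 mV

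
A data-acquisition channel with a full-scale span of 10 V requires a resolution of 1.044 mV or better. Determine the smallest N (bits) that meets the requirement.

14 bits

Number of steps required ≥ 10 V / 1.044 mV = 9578.54.
Need 2^N ≥ 9578.54; 2^13 = 8192, 2^14 = 16384.
Minimum N = 14.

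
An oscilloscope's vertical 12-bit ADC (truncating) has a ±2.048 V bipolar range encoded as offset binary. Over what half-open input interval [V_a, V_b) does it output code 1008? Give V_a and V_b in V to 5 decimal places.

LSB = 4.096/2^12 = 1.000 mV.
V_a = V_low + 1008·LSB = -1.04 V; V_b = V_low + 1009·LSB = -1.039 V.

[-1.04000 V, -1.03900 V)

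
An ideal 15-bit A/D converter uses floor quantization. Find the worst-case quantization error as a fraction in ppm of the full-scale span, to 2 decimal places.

30.52 ppm

Truncating → worst-case error = 1 LSB = V_FS/2^15, so 1e+06/32768 = 30.5176 ppm of full scale.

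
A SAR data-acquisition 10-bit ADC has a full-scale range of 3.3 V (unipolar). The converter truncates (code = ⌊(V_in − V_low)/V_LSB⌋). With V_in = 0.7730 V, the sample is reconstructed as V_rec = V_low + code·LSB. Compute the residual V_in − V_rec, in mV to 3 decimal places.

2.785 mV

One LSB is 3.3 V / 1024 = 3.223 mV.
(V_in − V_low)/LSB = (0.7730 − 0)/0.00322266 = 239.8642 → code 239 (floor).
Reconstructed: 0.77021484 V.
Error = 0.7730 − 0.77021484 = 0.00278516 V = 2.785 mV.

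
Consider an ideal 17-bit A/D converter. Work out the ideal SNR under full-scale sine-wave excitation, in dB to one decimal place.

104.1 dB

SNR ≈ 6.02·N + 1.76 dB = 6.02·17 + 1.76 = 104.10 dB.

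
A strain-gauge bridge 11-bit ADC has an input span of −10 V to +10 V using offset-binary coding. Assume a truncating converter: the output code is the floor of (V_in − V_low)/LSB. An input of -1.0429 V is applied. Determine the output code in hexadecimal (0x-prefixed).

code 0x395 (decimal 917)

With 2048 levels over 20 V, one step is 9.766 mV.
(-1.0429 − (−10)) / 0.00976562 = 917.207 LSBs.
⌊·⌋(917.207) = 917.
In hexadecimal (0x-prefixed): 0x395.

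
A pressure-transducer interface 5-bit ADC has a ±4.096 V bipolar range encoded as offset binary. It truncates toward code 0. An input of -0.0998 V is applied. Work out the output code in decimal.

code 15

With 32 levels over 8.192 V, one step is 256.000 mV.
(-0.0998 − (−4.096)) / 0.256 = 15.610 LSBs.
⌊·⌋(15.610) = 15.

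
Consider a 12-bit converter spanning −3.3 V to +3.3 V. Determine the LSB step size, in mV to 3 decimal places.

1.611 mV

Full-scale span = 6.6 V.
LSB = 6.6 / 2^12 = 6.6 / 4096 = 0.00161133 V = 1.611 mV.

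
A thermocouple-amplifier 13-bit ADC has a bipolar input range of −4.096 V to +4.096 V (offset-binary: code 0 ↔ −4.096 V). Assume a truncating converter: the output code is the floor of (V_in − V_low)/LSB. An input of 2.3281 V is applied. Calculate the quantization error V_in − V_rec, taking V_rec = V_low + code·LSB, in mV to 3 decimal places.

One LSB is 8.192 V / 8192 = 1.000 mV.
(V_in − V_low)/LSB = (2.3281 − (−4.096))/0.001 = 6424.1000 → code 6424 (floor).
Reconstructed: 2.328 V.
Difference: 0.0001 V → 0.100 mV.

0.100 mV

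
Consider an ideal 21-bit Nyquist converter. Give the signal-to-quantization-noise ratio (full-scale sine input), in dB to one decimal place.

SNR ≈ 6.02·N + 1.76 dB = 6.02·21 + 1.76 = 128.18 dB.

128.2 dB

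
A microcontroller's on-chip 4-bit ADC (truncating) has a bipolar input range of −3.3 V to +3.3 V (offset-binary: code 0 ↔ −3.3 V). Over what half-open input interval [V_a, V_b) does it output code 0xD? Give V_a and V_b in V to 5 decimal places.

[2.06250 V, 2.47500 V)

LSB = 6.6/2^4 = 412.500 mV.
Code 0xD = 13 decimal.
V_a = V_low + 13·LSB = 2.0625 V; V_b = V_low + 14·LSB = 2.475 V.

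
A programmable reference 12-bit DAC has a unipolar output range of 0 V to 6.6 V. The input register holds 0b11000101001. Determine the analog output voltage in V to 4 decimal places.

2.5411 V

LSB = 6.6 V / 2^12 = 1.611 mV.
Code 0b11000101001 = 1577 decimal.
V_out = 0 + 1577 × 0.00161133 V = 2.54106 V.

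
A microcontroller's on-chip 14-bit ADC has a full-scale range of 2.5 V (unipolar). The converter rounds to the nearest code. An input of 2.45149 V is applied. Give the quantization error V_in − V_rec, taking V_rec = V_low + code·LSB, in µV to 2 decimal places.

One LSB is 2.5 V / 16384 = 152.59 µV.
(2.45149 − 0)/0.000152588 = 16066.0849; round gives code 16066.
Code 16066 maps back to 0 + 16066×0.000152588 V = 2.4514771 V.
Difference: 1.29492e-05 V → 12.95 µV.

12.95 µV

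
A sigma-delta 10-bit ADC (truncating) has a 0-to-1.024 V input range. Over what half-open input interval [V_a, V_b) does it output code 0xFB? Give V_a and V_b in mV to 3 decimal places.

LSB = 1.024/2^10 = 1.000 mV.
Code 0xFB = 251 decimal.
V_a = V_low + 251·LSB = 0.251 V; V_b = V_low + 252·LSB = 0.252 V.

[251.000 mV, 252.000 mV)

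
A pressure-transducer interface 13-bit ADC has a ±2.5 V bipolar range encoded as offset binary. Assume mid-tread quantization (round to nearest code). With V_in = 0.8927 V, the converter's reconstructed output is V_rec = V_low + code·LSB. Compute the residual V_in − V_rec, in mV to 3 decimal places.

Step size: 5 V ÷ 2^13 = 0.610 mV.
(V_in − V_low)/LSB = (0.8927 − (−2.5))/0.000610352 = 5558.5997 → code 5559 (round).
Reconstructed: 0.89294434 V.
Error = 0.8927 − 0.89294434 = -0.000244336 V = -0.244 mV.

-0.244 mV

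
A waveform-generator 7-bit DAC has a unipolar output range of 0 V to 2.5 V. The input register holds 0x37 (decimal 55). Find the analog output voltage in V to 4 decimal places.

1.0742 V

LSB = 2.5 V / 2^7 = 19.531 mV.
Code 0x37 = 55 decimal.
V_out = 0 + 55 × 0.0195312 V = 1.07422 V.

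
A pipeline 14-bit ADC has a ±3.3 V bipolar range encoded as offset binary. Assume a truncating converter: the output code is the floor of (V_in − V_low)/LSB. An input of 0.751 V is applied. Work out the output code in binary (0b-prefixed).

code 0b10011101001000 (decimal 10056)

LSB = 6.6 V / 16384 = 402.83 µV.
Input sits at 10056.301 steps above V_low.
Floor → code 10056.
In binary (0b-prefixed): 0b10011101001000.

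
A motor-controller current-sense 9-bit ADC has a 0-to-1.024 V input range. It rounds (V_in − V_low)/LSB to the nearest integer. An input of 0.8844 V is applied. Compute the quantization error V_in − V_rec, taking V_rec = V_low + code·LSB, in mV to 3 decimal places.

LSB = 1.024/2^9 = 2.000 mV.
Scaled input = 442.2000 LSBs, so code = 442.
V_rec = 0 + 442·0.002 = 0.884 V.
V_in − V_rec = 0.0004 V = 0.400 mV.

0.400 mV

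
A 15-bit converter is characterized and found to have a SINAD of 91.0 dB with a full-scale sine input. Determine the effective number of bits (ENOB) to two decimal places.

ENOB = (SINAD − 1.76) / 6.02 = (91.0 − 1.76)/6.02 = 14.824.

14.82 bits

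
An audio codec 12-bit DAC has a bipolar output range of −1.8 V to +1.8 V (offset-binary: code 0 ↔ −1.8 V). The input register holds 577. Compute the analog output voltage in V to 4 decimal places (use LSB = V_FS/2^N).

LSB = 3.6 V / 2^12 = 0.879 mV.
V_out = (−1.8) + 577 × 0.000878906 V = -1.29287 V.

-1.2929 V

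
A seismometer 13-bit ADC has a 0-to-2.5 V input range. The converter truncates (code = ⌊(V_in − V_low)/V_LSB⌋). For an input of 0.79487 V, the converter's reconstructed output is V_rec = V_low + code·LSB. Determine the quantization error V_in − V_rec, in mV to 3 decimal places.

One LSB is 2.5 V / 8192 = 305.18 µV.
(V_in − V_low)/LSB = (0.79487 − 0)/0.000305176 = 2604.6300 → code 2604 (floor).
Reconstructed: 0.79467773 V.
Error = 0.79487 − 0.79467773 = 0.000192266 V = 0.192 mV.

0.192 mV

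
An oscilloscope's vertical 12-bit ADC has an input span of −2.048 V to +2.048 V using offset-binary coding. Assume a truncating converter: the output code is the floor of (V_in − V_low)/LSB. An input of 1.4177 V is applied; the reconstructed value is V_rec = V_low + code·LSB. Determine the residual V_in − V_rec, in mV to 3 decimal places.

0.700 mV

Step size: 4.096 V ÷ 2^12 = 1.000 mV.
(V_in − V_low)/LSB = (1.4177 − (−2.048))/0.001 = 3465.7000 → code 3465 (floor).
Code 3465 maps back to (−2.048) + 3465×0.001 V = 1.417 V.
Difference: 0.0007 V → 0.700 mV.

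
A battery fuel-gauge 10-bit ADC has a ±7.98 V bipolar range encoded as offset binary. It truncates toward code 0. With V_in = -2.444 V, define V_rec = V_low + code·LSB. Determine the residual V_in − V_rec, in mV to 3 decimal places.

Step size: 15.96 V ÷ 2^10 = 15.586 mV.
Scaled input = 355.1920 LSBs, so code = 355.
Code 355 maps back to (−7.98) + 355×0.0155859 V = -2.4469922 V.
Error = -2.444 − (−2.4469922) = 0.00299219 V = 2.992 mV.

2.992 mV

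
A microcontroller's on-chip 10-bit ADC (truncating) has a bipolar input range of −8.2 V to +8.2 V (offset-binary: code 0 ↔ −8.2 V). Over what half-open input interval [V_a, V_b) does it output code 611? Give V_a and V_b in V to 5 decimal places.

LSB = 16.4/2^10 = 16.016 mV.
V_a = V_low + 611·LSB = 1.58555 V; V_b = V_low + 612·LSB = 1.60156 V.

[1.58555 V, 1.60156 V)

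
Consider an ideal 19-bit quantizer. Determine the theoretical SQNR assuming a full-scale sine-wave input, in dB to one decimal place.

SNR ≈ 6.02·N + 1.76 dB = 6.02·19 + 1.76 = 116.14 dB.

116.1 dB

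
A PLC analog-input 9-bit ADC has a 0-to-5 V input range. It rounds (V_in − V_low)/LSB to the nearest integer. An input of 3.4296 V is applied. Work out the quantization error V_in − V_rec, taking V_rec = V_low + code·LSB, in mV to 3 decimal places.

1.866 mV

Step size: 5 V ÷ 2^9 = 9.766 mV.
Scaled input = 351.1910 LSBs, so code = 351.
Code 351 maps back to 0 + 351×0.00976562 V = 3.4277344 V.
Difference: 0.00186563 V → 1.866 mV.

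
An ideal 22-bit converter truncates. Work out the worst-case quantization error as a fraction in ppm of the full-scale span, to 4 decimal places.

Truncating → worst-case error = 1 LSB = V_FS/2^22, so 1e+06/4194304 = 0.238419 ppm of full scale.

0.2384 ppm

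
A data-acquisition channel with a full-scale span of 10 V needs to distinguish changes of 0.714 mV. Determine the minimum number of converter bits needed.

Number of steps required ≥ 10 V / 0.714 mV = 14005.60.
Need 2^N ≥ 14005.60; 2^13 = 8192, 2^14 = 16384.
Minimum N = 14.

14 bits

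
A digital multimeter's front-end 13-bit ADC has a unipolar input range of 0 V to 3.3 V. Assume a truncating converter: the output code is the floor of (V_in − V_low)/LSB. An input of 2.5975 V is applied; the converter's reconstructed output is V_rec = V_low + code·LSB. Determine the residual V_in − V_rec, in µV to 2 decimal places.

39.06 µV

LSB = 3.3/2^13 = 402.83 µV.
Scaled input = 6448.0970 LSBs, so code = 6448.
V_rec = 0 + 6448·0.000402832 = 2.5974609 V.
V_in − V_rec = 3.90625e-05 V = 39.06 µV.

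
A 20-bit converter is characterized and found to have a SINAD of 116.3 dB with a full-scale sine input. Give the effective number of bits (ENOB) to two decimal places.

19.03 bits

ENOB = (SINAD − 1.76) / 6.02 = (116.3 − 1.76)/6.02 = 19.027.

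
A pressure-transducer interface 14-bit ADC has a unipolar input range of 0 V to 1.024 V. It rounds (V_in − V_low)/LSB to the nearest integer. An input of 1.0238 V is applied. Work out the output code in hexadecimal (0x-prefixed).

LSB = 1.024 V / 16384 = 62.50 µV.
(1.0238 − 0) / 6.25e-05 = 16380.800 LSBs.
Round → code 16381.
In hexadecimal (0x-prefixed): 0x3FFD.

code 0x3FFD (decimal 16381)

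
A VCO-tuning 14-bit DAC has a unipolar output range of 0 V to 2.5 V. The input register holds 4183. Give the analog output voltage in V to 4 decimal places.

0.6383 V

LSB = 2.5 V / 2^14 = 152.59 µV.
V_out = 0 + 4183 × 0.000152588 V = 0.638275 V.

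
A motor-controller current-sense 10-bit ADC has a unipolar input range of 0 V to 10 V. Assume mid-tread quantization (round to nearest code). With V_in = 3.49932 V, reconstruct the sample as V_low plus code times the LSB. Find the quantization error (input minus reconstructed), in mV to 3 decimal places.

3.226 mV

Step size: 10 V ÷ 2^10 = 9.766 mV.
(3.49932 − 0)/0.00976562 = 358.3304; round gives code 358.
Code 358 maps back to 0 + 358×0.00976562 V = 3.4960938 V.
Error = 3.49932 − 3.4960938 = 0.00322625 V = 3.226 mV.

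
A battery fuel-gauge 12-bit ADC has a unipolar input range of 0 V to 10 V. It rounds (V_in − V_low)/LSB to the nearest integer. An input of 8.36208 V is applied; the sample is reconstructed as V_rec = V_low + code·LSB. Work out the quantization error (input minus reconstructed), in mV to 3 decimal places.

0.264 mV

Step size: 10 V ÷ 2^12 = 2.441 mV.
(V_in − V_low)/LSB = (8.36208 − 0)/0.00244141 = 3425.1080 → code 3425 (round).
Reconstructed: 8.3618164 V.
Error = 8.36208 − 8.3618164 = 0.000263594 V = 0.264 mV.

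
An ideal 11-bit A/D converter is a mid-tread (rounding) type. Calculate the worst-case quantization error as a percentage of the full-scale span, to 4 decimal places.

Rounding → worst-case error = ½ LSB = V_FS/2^12, so 100/4096 = 0.0244141 % of full scale.

0.0244 %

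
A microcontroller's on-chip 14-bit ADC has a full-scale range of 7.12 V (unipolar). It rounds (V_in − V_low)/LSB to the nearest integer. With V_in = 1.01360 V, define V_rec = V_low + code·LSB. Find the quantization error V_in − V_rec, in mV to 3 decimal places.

0.182 mV

LSB = 7.12/2^14 = 434.57 µV.
(1.01360 − 0)/0.00043457 = 2332.4189; round gives code 2332.
Code 2332 maps back to 0 + 2332×0.00043457 V = 1.013418 V.
V_in − V_rec = 0.000182031 V = 0.182 mV.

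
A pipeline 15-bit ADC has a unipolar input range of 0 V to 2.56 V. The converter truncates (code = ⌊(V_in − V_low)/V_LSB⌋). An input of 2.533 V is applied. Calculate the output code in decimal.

code 32422

Full-scale span = 2.56 V; LSB = 2.56/2^15 = 78.12 µV.
(2.533 − 0) / 7.8125e-05 = 32422.400 LSBs.
Floor → code 32422.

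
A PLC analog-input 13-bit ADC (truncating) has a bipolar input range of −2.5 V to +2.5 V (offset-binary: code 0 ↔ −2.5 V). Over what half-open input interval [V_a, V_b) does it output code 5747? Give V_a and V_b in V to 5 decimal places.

[1.00769 V, 1.00830 V)

LSB = 5/2^13 = 0.610 mV.
V_a = V_low + 5747·LSB = 1.00769 V; V_b = V_low + 5748·LSB = 1.0083 V.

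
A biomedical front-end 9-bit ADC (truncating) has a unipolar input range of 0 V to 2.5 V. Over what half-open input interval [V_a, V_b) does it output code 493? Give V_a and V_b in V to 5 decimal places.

LSB = 2.5/2^9 = 4.883 mV.
V_a = V_low + 493·LSB = 2.40723 V; V_b = V_low + 494·LSB = 2.41211 V.

[2.40723 V, 2.41211 V)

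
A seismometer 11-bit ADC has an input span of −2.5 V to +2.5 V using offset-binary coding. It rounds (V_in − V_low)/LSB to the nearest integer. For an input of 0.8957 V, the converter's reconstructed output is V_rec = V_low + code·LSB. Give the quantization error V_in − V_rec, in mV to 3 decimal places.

Step size: 5 V ÷ 2^11 = 2.441 mV.
(V_in − V_low)/LSB = (0.8957 − (−2.5))/0.00244141 = 1390.8787 → code 1391 (round).
Reconstructed: 0.89599609 V.
V_in − V_rec = -0.000296094 V = -0.296 mV.

-0.296 mV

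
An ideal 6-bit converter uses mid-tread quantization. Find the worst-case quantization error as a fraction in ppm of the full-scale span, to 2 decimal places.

Rounding → worst-case error = ½ LSB = V_FS/2^7, so 1e+06/128 = 7812.5 ppm of full scale.

7812.50 ppm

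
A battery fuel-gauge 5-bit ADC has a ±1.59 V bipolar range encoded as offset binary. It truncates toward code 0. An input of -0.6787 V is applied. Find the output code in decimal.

With 32 levels over 3.18 V, one step is 99.375 mV.
Input sits at 9.170 steps above V_low.
So the output code is 9.

code 9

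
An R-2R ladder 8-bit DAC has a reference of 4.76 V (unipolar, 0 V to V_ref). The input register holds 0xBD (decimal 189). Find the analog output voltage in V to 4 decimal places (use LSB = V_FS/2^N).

3.5142 V

LSB = 4.76 V / 2^8 = 18.594 mV.
Code 0xBD = 189 decimal.
V_out = 0 + 189 × 0.0185937 V = 3.51422 V.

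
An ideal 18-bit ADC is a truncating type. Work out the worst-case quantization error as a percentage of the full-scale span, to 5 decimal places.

0.00038 %

Truncating → worst-case error = 1 LSB = V_FS/2^18, so 100/262144 = 0.00038147 % of full scale.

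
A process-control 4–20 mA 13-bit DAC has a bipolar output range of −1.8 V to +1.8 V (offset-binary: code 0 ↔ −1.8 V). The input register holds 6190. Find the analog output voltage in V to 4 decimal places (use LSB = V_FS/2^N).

0.9202 V

LSB = 3.6 V / 2^13 = 439.45 µV.
V_out = (−1.8) + 6190 × 0.000439453 V = 0.920215 V.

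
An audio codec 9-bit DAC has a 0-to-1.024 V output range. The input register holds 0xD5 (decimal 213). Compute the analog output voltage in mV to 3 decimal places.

426.000 mV

LSB = 1.024 V / 2^9 = 2.000 mV.
Code 0xD5 = 213 decimal.
V_out = 0 + 213 × 0.002 V = 0.426 V.
= 426.000 mV.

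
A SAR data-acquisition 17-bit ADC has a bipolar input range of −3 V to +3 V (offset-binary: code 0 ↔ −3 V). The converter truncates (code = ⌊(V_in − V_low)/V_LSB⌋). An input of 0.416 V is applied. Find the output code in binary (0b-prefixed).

code 0b10010001101111111 (decimal 74623)

LSB = 6 V / 131072 = 45.78 µV.
(0.416 − (−3)) / 4.57764e-05 = 74623.659 LSBs.
⌊·⌋(74623.659) = 74623.
In binary (0b-prefixed): 0b10010001101111111.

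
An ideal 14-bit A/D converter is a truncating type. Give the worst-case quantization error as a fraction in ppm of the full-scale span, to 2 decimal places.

61.04 ppm

Truncating → worst-case error = 1 LSB = V_FS/2^14, so 1e+06/16384 = 61.0352 ppm of full scale.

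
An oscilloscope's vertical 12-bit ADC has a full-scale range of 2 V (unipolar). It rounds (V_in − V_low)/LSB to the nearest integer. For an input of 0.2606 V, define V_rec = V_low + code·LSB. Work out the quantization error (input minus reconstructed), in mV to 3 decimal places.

LSB = 2/2^12 = 488.28 µV.
(0.2606 − 0)/0.000488281 = 533.7088; round gives code 534.
Code 534 maps back to 0 + 534×0.000488281 V = 0.26074219 V.
V_in − V_rec = -0.000142188 V = -0.142 mV.

-0.142 mV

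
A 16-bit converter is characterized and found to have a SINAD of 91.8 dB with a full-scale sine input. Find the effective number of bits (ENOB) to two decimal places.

14.96 bits

ENOB = (SINAD − 1.76) / 6.02 = (91.8 − 1.76)/6.02 = 14.957.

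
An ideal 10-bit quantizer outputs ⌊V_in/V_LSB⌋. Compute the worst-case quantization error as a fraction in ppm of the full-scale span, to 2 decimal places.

976.56 ppm

Truncating → worst-case error = 1 LSB = V_FS/2^10, so 1e+06/1024 = 976.562 ppm of full scale.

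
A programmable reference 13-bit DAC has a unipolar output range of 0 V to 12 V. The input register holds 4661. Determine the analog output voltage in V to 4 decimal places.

6.8276 V

LSB = 12 V / 2^13 = 1.465 mV.
V_out = 0 + 4661 × 0.00146484 V = 6.82764 V.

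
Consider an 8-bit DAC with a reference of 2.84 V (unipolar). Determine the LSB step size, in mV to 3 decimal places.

Full-scale span = 2.84 V.
LSB = 2.84 / 2^8 = 2.84 / 256 = 0.0110937 V = 11.094 mV.

11.094 mV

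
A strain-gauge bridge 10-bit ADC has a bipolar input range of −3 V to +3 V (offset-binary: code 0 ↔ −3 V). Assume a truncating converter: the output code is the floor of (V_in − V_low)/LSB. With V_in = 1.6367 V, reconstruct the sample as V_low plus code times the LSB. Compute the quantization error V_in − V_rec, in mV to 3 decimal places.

1.934 mV

Step size: 6 V ÷ 2^10 = 5.859 mV.
(1.6367 − (−3))/0.00585938 = 791.3301; ⌊·⌋ gives code 791.
Reconstructed: 1.6347656 V.
V_in − V_rec = 0.00193437 V = 1.934 mV.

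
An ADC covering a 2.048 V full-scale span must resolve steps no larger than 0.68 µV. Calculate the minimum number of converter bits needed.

Number of steps required ≥ 2.048 V / 0.68 µV = 3011764.71.
Need 2^N ≥ 3011764.71; 2^21 = 2097152, 2^22 = 4194304.
Minimum N = 22.

22 bits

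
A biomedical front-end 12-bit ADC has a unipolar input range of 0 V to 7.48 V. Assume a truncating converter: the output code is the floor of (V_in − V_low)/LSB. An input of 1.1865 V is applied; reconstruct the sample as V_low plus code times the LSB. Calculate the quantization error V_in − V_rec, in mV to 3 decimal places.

LSB = 7.48/2^12 = 1.826 mV.
Scaled input = 649.7198 LSBs, so code = 649.
Code 649 maps back to 0 + 649×0.00182617 V = 1.1851855 V.
Difference: 0.00131445 V → 1.314 mV.

1.314 mV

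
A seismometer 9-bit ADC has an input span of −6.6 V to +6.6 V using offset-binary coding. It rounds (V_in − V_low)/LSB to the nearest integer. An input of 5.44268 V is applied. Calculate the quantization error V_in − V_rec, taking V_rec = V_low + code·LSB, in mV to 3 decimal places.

One LSB is 13.2 V / 512 = 25.781 mV.
Scaled input = 467.1100 LSBs, so code = 467.
Reconstructed: 5.4398437 V.
Error = 5.44268 − 5.4398437 = 0.00283625 V = 2.836 mV.

2.836 mV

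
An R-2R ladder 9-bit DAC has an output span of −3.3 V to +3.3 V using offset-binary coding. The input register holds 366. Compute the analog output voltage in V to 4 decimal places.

LSB = 6.6 V / 2^9 = 12.891 mV.
V_out = (−3.3) + 366 × 0.0128906 V = 1.41797 V.

1.4180 V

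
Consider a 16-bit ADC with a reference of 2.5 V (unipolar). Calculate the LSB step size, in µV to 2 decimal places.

38.15 µV

Full-scale span = 2.5 V.
LSB = 2.5 / 2^16 = 2.5 / 65536 = 3.8147e-05 V = 38.15 µV.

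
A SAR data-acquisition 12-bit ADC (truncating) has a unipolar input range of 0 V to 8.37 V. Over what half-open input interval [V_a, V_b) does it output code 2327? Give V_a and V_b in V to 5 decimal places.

LSB = 8.37/2^12 = 2.043 mV.
V_a = V_low + 2327·LSB = 4.75512 V; V_b = V_low + 2328·LSB = 4.75717 V.

[4.75512 V, 4.75717 V)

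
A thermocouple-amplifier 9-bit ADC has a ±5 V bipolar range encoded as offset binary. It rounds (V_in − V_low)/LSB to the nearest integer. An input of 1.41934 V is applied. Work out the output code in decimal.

code 329

With 512 levels over 10 V, one step is 19.531 mV.
(1.41934 − (−5)) / 0.0195312 = 328.670 LSBs.
So the output code is 329.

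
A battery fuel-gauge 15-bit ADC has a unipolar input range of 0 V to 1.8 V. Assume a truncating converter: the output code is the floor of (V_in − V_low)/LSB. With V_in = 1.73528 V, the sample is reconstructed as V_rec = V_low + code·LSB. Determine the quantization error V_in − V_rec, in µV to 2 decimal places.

One LSB is 1.8 V / 32768 = 54.93 µV.
(V_in − V_low)/LSB = (1.73528 − 0)/5.49316e-05 = 31589.8084 → code 31589 (floor).
Code 31589 maps back to 0 + 31589×5.49316e-05 V = 1.7352356 V.
Difference: 4.44043e-05 V → 44.40 µV.

44.40 µV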